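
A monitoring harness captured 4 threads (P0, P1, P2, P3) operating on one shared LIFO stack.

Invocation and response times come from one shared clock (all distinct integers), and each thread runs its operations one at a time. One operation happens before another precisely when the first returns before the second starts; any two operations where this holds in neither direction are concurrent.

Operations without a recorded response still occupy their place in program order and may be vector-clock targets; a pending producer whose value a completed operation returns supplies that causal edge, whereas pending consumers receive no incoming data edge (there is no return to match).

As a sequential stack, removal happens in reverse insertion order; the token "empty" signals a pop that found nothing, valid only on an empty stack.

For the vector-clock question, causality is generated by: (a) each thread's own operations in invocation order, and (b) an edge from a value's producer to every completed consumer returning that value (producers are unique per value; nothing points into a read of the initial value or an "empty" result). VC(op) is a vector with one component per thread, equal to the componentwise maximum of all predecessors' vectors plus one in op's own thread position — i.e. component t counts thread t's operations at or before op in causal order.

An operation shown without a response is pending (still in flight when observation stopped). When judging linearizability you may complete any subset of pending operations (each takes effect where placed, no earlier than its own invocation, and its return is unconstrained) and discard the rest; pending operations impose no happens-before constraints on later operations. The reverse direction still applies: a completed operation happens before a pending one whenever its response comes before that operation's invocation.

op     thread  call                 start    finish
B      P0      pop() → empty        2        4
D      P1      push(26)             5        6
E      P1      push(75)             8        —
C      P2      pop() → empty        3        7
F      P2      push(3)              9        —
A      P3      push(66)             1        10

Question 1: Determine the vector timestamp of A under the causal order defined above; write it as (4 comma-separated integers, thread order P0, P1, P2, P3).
invoked at 1, A has no predecessors; its own P3 bump gives (0, 0, 0, 1)
invoked at 3, C has no predecessors; its own P2 bump gives (0, 0, 1, 0)
invoked at 5, D has no predecessors; its own P1 bump gives (0, 1, 0, 0)
invoked at 2, B has no predecessors; its own P0 bump gives (1, 0, 0, 0)
F, invoked 9, takes VC(C)=(0, 0, 1, 0) under max, adds 1 for P2 → (0, 0, 2, 0)
E, invoked 8, takes VC(D)=(0, 1, 0, 0) under max, adds 1 for P1 → (0, 2, 0, 0)
target: VC(A) = (0, 0, 0, 1)

(0, 0, 0, 1)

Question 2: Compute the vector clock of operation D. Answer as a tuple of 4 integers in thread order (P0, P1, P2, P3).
VC(A, invoked at 1): no causal predecessors; +1 on P3 → (0, 0, 0, 1)
VC(C, invoked at 3): no causal predecessors; +1 on P2 → (0, 0, 1, 0)
VC(D, invoked at 5): no causal predecessors; +1 on P1 → (0, 1, 0, 0)
VC(B, invoked at 2): no causal predecessors; +1 on P0 → (1, 0, 0, 0)
from VC(C)=(0, 0, 1, 0), F (invoked 9) maxes components and bumps P2 → (0, 0, 2, 0)
from VC(D)=(0, 1, 0, 0), E (invoked 8) maxes components and bumps P1 → (0, 2, 0, 0)
target: VC(D) = (0, 1, 0, 0)

(0, 1, 0, 0)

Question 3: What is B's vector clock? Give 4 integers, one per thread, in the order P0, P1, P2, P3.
A (invocation 1): nothing precedes it; P3's component alone gives (0, 0, 0, 1)
C (invocation 3): nothing precedes it; P2's component alone gives (0, 0, 1, 0)
D (invocation 5): nothing precedes it; P1's component alone gives (0, 1, 0, 0)
B (invocation 2): nothing precedes it; P0's component alone gives (1, 0, 0, 0)
merge at F (invoked 9): VC(C)=(0, 0, 1, 0), own-thread bump on P2 → (0, 0, 2, 0)
merge at E (invoked 8): VC(D)=(0, 1, 0, 0), own-thread bump on P1 → (0, 2, 0, 0)
target: VC(B) = (1, 0, 0, 0)

(1, 0, 0, 0)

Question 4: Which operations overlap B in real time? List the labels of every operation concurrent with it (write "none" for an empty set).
B spans [2,4]; an op avoiding the whole window 2..4 is ordered, any other is concurrent
A [1,10]: concurrent
C [3,7]: concurrent
D [5,6]: after
E [8,…): after
F [9,…): after

A, C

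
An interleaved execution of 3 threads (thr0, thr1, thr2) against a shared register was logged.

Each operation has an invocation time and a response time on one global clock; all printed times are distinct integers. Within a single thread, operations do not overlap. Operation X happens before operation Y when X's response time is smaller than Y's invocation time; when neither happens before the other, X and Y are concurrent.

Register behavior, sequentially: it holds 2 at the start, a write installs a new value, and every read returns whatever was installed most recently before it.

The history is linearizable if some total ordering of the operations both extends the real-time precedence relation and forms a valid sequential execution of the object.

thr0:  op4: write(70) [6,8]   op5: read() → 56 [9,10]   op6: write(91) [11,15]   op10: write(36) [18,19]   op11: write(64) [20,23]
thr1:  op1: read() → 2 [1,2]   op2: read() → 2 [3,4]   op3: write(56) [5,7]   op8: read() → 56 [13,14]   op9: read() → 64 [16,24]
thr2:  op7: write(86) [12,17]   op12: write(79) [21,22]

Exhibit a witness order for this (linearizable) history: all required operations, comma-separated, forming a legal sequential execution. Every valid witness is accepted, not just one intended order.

op1, op2, op4, op3, op5, op8, op6, op7, op10, op11, op9, op12

1. op1 read() → 2, leaving value 2
2. op2 read() → 2, leaving value 2
3. op4 write(70), leaving value 70
4. op3 write(56), leaving value 56
5. op5 read() → 56, leaving value 56
6. op8 read() → 56, leaving value 56
7. op6 write(91), leaving value 91
8. op7 write(86), leaving value 86
9. op10 write(36), leaving value 36
10. op11 write(64), leaving value 64
11. op9 read() → 64, leaving value 64
12. op12 write(79), leaving value 79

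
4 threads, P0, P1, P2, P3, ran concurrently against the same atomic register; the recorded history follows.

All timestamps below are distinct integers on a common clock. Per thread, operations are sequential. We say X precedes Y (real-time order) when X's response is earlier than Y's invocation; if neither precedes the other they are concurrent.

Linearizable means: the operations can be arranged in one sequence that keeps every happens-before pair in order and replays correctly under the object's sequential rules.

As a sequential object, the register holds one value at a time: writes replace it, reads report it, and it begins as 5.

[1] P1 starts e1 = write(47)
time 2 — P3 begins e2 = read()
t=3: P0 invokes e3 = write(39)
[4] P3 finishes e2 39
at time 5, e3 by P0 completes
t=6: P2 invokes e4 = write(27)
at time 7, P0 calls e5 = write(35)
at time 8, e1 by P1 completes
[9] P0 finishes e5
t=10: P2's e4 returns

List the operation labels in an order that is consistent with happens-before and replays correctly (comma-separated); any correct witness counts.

e1, e3, e2, e4, e5

1. e1 write(47), leaving value 47
2. e3 write(39), leaving value 39
3. e2 read() → 39, leaving value 39
4. e4 write(27), leaving value 27
5. e5 write(35), leaving value 35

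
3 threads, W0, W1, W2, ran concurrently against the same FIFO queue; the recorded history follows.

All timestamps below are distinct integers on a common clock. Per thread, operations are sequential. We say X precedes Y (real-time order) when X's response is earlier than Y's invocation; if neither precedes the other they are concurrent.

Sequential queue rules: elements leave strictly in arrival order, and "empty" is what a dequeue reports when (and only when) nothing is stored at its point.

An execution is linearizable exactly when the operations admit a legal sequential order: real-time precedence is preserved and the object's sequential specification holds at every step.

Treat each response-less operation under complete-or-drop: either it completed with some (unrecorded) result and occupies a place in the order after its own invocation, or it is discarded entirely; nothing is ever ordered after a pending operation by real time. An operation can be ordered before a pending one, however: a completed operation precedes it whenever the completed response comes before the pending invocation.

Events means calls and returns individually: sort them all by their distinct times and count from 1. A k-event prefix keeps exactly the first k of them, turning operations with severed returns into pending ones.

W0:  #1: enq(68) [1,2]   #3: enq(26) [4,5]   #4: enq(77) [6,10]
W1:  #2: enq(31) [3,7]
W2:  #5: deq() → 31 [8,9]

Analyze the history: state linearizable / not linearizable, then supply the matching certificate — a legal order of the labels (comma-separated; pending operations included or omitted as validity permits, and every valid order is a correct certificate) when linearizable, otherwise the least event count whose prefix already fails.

events 1..8 are fine; event 9 — the response of #5 at time 9 — makes the prefix non-linearizable
no legal order exists: 2 real-time-consistent candidates over 4 completed FIFO queue operations, all rejected
including or dropping the 1 pending operation (#4) in any combination fails
sample order #1, #2, #3, #5 (pending dropped) stalls at step 4 — #5 deq() → 31 has no legal effect
sample order #1, #3, #2, #5 (pending dropped) stalls at step 4 — #5 deq() → 31 has no legal effect

not linearizable — minimal violating prefix: 9 events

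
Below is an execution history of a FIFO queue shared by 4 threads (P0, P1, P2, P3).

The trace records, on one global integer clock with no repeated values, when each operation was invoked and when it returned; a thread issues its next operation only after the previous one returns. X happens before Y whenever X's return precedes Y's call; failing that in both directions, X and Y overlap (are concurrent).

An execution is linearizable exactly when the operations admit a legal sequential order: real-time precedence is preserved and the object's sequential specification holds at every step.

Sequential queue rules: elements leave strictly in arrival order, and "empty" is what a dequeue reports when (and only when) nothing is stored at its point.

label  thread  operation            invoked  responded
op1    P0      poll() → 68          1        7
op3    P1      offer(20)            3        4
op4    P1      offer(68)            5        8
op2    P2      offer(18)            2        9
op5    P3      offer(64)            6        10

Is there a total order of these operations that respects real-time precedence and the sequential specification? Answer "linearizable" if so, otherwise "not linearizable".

the violation lands at event 7, op1's response at time 7: events 1..6 linearize, events 1..7 do not
no legal order exists: 2 real-time-consistent candidates over 2 completed FIFO queue operations, all rejected
no completion choice of the 3 pending operations (op2, op4, op5) rescues it — every subset was tried
e.g. op1, op3 (pending dropped): illegal at step 1, since op1 poll() → 68 cannot apply there
e.g. op3, op1 (pending dropped): illegal at step 2, since op1 poll() → 68 cannot apply there

not linearizable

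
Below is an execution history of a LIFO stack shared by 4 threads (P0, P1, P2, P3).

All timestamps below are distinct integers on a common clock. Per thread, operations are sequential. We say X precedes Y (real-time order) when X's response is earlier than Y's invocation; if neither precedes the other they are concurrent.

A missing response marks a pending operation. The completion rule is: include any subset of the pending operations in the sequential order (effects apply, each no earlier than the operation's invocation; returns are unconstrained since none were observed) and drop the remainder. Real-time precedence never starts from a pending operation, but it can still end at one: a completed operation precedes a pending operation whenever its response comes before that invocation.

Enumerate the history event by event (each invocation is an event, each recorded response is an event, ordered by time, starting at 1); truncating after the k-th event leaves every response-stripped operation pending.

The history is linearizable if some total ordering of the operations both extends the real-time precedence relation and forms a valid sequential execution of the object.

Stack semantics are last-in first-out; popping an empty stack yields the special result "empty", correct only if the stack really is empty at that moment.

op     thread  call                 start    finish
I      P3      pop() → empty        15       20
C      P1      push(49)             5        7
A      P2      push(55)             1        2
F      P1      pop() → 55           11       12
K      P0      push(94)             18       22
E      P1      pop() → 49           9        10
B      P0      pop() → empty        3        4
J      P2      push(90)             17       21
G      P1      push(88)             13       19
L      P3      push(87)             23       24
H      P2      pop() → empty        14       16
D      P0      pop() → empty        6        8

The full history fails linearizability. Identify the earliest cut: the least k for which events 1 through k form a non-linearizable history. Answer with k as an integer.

events 1..3 are linearizable; a witness order is A:
step 1: A push(55) — stack <55>
adding event 4 (B responds at 4) leaves no legal real-time order
for example A, B fails at step 2: B pop() → empty is not legal there

4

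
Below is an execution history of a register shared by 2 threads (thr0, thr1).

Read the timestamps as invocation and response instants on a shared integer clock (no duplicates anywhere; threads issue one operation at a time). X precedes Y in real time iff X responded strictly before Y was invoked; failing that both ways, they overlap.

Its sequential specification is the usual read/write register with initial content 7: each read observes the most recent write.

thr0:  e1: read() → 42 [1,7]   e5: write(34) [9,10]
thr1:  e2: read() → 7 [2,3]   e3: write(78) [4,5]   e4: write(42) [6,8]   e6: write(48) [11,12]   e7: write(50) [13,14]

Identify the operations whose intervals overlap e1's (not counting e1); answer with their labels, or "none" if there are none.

e2, e3, e4

overlap test against e1 [1,7]: concurrent iff the interval meets 1..7
e2 [2,3]: concurrent
e3 [4,5]: concurrent
e4 [6,8]: concurrent
e5 [9,10]: after
e6 [11,12]: after
e7 [13,14]: after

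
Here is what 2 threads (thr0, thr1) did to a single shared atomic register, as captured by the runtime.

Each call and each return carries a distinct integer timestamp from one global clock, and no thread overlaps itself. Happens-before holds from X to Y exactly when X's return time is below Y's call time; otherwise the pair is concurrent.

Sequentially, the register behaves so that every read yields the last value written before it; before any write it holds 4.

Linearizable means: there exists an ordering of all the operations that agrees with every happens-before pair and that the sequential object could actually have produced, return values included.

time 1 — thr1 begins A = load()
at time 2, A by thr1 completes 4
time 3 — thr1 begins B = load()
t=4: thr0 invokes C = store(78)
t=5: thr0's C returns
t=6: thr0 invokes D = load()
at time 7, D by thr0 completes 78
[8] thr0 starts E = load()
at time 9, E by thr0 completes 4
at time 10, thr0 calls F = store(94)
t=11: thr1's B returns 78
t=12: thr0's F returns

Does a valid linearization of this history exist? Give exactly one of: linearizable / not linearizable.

not linearizable

prefix check: 1..8 passes, 1..9 fails once E's time-9 response joins
exhaustive check: the 4 completed atomic register ops admit one real-time order; illegal
including or dropping the 1 pending operation (B) in any combination fails
sample order A, C, D, E (pending dropped) stalls at step 4 — E load() → 4 has no legal effect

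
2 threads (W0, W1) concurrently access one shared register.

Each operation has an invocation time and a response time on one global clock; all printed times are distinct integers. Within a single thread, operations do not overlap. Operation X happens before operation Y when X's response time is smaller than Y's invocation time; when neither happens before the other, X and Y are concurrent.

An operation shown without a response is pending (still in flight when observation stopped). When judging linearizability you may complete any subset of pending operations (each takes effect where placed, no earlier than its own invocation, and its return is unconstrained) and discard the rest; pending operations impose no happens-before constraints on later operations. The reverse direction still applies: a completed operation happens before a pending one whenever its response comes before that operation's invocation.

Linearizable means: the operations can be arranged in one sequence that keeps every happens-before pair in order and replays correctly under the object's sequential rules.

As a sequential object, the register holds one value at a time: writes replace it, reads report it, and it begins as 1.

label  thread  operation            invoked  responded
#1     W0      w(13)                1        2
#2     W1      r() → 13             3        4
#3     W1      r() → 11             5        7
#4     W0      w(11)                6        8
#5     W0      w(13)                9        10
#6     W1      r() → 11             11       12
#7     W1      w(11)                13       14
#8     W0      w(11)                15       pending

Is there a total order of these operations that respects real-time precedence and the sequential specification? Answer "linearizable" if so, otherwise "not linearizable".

not linearizable

prefix check: 1..11 passes, 1..12 fails once #6's time-12 response joins
checked exhaustively: 2 real-time-consistent orders of 6 completed operations, zero legal register replays
one such order, #1, #2, #3, #4, #5, #6, breaks at step 3 where #3 r() → 11 is illegal
one such order, #1, #2, #4, #3, #5, #6, breaks at step 6 where #6 r() → 11 is illegal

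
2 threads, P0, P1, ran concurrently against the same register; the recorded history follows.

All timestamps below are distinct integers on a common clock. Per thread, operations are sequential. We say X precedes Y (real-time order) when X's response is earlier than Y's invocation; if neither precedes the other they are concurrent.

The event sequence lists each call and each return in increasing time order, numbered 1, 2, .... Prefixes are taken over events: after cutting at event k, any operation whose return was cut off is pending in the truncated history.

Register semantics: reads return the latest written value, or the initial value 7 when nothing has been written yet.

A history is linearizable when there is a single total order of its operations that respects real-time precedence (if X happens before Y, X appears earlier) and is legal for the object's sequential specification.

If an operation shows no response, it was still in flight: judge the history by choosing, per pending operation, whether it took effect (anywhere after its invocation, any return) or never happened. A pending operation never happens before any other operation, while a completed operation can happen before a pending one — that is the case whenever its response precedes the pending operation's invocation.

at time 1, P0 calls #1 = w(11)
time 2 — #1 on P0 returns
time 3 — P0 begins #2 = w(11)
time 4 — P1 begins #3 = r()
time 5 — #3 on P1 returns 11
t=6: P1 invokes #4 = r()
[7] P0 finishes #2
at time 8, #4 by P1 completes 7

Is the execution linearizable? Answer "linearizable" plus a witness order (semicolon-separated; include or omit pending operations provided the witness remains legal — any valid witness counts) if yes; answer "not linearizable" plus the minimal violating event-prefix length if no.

prefix check: 1..7 passes, 1..8 fails once #4's time-8 response joins
every one of the 3 real-time-consistent orders over 4 completed register ops fails the sequential spec
one such order, #1, #2, #3, #4, breaks at step 4 where #4 r() → 7 is illegal
one such order, #1, #3, #2, #4, breaks at step 4 where #4 r() → 7 is illegal

not linearizable — minimal violating prefix: 8 events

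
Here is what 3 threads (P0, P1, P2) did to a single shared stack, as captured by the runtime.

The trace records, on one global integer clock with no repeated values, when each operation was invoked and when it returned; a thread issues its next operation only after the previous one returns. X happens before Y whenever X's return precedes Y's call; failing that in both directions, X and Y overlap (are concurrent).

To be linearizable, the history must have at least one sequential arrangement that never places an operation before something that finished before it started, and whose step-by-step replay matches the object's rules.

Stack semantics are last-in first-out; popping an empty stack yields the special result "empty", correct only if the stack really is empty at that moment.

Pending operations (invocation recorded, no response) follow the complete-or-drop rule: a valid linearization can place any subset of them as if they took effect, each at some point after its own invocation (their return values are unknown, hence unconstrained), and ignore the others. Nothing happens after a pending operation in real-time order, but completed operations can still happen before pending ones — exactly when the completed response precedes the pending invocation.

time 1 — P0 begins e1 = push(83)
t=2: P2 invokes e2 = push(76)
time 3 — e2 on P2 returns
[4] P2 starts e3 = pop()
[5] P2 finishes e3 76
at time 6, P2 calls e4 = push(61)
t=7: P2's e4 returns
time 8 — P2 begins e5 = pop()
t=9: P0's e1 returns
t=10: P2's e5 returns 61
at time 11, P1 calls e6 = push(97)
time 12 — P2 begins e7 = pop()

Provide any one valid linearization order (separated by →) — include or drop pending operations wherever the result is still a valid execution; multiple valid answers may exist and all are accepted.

e1 → e2 → e3 → e4 → e5

1. e1 push(83), leaving stack <83>
2. e2 push(76), leaving stack <83,76>
3. e3 pop() → 76, leaving stack <83>
4. e4 push(61), leaving stack <83,61>
5. e5 pop() → 61, leaving stack <83>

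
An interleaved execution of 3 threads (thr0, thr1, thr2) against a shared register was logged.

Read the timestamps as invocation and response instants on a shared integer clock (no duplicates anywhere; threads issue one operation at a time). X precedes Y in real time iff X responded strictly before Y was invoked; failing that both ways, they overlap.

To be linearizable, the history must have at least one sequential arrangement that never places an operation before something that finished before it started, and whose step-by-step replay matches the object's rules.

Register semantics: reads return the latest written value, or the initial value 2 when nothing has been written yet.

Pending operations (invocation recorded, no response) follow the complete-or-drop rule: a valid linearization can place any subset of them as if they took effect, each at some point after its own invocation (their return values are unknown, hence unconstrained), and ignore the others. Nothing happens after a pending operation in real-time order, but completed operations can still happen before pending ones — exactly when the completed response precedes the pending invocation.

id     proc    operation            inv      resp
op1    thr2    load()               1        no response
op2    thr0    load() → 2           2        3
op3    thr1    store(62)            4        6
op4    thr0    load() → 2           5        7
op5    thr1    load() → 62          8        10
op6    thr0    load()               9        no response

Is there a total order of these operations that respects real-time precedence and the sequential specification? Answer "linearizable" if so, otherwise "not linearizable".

linearizable

one valid linearization: op1, op2, op4, op3, op5
step 1: op1 load() (pending, included) — value 2
step 2: op2 load() → 2 — value 2
step 3: op4 load() → 2 — value 2
step 4: op3 store(62) — value 62
step 5: op5 load() → 62 — value 62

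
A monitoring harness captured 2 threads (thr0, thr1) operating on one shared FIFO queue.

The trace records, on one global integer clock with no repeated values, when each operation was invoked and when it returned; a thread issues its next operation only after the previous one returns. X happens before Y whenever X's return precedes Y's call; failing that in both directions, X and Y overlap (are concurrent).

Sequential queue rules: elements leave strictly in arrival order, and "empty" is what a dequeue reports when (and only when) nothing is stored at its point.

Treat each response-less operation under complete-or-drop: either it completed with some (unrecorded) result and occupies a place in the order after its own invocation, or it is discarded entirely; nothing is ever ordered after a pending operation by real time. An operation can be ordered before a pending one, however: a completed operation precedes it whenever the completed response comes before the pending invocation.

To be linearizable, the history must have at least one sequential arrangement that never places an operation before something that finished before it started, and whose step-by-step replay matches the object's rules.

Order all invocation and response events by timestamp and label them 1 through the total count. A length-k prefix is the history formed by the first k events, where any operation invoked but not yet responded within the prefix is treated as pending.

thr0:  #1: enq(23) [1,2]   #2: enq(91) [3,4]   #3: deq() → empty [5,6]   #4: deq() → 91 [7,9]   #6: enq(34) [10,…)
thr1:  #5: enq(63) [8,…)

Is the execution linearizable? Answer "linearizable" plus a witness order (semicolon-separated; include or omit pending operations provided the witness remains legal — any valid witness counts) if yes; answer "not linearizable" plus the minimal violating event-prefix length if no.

not linearizable — minimal violating prefix: 6 events

through event 5 a valid linearization exists; event 6 (#3 responding at time 6) ends that
exhaustive check: the 3 completed FIFO queue ops admit one real-time order; illegal
take #1, #2, #3: step 3 already fails, because #3 deq() → empty cannot occur there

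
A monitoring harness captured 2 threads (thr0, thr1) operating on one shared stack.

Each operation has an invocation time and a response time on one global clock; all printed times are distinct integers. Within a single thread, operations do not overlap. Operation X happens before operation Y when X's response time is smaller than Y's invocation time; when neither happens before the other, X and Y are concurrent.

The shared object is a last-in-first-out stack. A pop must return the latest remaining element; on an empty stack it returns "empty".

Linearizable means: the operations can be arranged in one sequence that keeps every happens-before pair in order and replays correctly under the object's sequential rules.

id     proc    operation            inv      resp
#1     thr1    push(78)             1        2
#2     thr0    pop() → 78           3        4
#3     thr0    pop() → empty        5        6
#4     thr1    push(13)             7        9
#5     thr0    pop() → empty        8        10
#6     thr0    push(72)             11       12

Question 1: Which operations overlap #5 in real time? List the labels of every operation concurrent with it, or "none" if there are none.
#5 runs from 8 to 10; window-overlapping ops are concurrent
#1 [1,2]: before
#2 [3,4]: before
#3 [5,6]: before
#4 [7,9]: concurrent
#6 [11,12]: after

#4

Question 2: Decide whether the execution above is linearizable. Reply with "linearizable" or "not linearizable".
a witness: #1, #2, #3, #5, #4, #6
1. #1 push(78), leaving stack <78>
2. #2 pop() → 78, leaving stack <>
3. #3 pop() → empty, leaving stack <>
4. #5 pop() → empty, leaving stack <>
5. #4 push(13), leaving stack <13>
6. #6 push(72), leaving stack <13,72>

linearizable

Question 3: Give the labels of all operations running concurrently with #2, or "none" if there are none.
#2 spans [3,4]; an op avoiding the whole window 3..4 is ordered, any other is concurrent
#1 [1,2]: before
#3 [5,6]: after
#4 [7,9]: after
#5 [8,10]: after
#6 [11,12]: after

none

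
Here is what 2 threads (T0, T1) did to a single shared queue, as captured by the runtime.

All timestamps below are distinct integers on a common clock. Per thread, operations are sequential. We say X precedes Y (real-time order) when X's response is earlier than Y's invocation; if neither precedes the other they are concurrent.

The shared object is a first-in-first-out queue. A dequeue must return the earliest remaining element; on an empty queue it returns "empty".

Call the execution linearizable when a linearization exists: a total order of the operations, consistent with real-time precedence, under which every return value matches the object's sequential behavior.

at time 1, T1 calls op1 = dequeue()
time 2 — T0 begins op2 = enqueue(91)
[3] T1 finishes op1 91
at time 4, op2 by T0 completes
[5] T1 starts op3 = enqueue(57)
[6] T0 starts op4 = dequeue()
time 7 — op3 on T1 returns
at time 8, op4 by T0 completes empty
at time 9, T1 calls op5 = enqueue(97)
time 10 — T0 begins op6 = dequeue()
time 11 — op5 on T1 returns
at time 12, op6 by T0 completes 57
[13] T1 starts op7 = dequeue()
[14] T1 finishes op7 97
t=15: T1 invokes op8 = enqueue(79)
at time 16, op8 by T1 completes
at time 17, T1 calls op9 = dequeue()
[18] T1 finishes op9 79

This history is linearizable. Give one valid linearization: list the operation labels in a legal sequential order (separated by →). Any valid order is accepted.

after step 1 (op2 enqueue(91)): queue <91>
after step 2 (op1 dequeue() → 91): queue <>
after step 3 (op4 dequeue() → empty): queue <>
after step 4 (op3 enqueue(57)): queue <57>
after step 5 (op5 enqueue(97)): queue <57,97>
after step 6 (op6 dequeue() → 57): queue <97>
after step 7 (op7 dequeue() → 97): queue <>
after step 8 (op8 enqueue(79)): queue <79>
after step 9 (op9 dequeue() → 79): queue <>

op2 → op1 → op4 → op3 → op5 → op6 → op7 → op8 → op9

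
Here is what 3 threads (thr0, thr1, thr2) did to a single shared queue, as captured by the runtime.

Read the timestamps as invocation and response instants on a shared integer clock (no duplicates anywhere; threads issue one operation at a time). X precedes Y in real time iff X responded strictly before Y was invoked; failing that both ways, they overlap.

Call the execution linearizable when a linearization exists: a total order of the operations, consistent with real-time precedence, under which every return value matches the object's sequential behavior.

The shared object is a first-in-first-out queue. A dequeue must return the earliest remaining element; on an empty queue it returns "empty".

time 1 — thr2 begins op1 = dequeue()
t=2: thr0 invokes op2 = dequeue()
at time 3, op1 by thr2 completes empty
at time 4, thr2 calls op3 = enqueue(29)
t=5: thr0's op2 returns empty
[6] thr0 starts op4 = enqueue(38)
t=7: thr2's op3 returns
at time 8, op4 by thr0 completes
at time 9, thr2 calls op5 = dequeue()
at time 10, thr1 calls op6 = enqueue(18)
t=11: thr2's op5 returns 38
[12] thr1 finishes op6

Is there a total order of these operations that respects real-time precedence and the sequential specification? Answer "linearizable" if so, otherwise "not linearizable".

one valid linearization: op1, op2, op4, op3, op5, op6
step 1: op1 dequeue() → empty — queue <>
step 2: op2 dequeue() → empty — queue <>
step 3: op4 enqueue(38) — queue <38>
step 4: op3 enqueue(29) — queue <38,29>
step 5: op5 dequeue() → 38 — queue <29>
step 6: op6 enqueue(18) — queue <29,18>

linearizable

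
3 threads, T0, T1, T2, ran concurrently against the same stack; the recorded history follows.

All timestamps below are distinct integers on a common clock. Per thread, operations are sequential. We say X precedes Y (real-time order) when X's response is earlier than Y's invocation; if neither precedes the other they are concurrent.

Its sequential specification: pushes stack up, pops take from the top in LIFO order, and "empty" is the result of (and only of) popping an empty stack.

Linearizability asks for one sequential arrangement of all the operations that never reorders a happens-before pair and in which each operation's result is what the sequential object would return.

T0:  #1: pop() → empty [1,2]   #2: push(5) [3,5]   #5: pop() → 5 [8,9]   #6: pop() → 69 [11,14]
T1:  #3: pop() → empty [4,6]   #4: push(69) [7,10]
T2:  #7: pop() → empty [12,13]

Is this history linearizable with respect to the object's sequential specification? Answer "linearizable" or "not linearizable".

linearizable

one valid linearization: #1, #3, #2, #5, #4, #6, #7
after step 1 (#1 pop() → empty): stack <>
after step 2 (#3 pop() → empty): stack <>
after step 3 (#2 push(5)): stack <5>
after step 4 (#5 pop() → 5): stack <>
after step 5 (#4 push(69)): stack <69>
after step 6 (#6 pop() → 69): stack <>
after step 7 (#7 pop() → empty): stack <>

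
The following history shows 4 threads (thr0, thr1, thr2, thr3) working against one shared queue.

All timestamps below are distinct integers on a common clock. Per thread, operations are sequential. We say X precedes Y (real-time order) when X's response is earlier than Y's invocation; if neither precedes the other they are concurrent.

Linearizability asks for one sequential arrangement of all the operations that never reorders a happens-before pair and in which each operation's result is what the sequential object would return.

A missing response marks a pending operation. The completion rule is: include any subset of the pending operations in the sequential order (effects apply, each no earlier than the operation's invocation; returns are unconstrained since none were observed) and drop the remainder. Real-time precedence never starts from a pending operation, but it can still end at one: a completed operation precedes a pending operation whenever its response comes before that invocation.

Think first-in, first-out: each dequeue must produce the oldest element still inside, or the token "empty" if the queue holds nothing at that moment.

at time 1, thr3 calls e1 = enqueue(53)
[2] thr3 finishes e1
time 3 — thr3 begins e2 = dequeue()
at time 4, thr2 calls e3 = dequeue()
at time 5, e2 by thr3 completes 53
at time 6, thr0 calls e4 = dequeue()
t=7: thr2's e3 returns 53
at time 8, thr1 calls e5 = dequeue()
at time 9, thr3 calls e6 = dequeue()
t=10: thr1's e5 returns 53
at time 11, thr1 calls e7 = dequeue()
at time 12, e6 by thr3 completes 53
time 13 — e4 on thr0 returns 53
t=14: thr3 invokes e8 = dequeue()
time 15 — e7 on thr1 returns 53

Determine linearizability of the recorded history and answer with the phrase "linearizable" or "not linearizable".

the violation lands at event 7, e3's response at time 7: events 1..6 linearize, events 1..7 do not
all 2 real-time-respecting orders fail — 3 completed queue operations, no legal replay
completion choices over the 1 pending operation (e4) were checked; none helps
for example e1, e2, e3 (pending dropped) fails at step 3: e3 dequeue() → 53 is not legal there
for example e1, e3, e2 (pending dropped) fails at step 3: e2 dequeue() → 53 is not legal there

not linearizable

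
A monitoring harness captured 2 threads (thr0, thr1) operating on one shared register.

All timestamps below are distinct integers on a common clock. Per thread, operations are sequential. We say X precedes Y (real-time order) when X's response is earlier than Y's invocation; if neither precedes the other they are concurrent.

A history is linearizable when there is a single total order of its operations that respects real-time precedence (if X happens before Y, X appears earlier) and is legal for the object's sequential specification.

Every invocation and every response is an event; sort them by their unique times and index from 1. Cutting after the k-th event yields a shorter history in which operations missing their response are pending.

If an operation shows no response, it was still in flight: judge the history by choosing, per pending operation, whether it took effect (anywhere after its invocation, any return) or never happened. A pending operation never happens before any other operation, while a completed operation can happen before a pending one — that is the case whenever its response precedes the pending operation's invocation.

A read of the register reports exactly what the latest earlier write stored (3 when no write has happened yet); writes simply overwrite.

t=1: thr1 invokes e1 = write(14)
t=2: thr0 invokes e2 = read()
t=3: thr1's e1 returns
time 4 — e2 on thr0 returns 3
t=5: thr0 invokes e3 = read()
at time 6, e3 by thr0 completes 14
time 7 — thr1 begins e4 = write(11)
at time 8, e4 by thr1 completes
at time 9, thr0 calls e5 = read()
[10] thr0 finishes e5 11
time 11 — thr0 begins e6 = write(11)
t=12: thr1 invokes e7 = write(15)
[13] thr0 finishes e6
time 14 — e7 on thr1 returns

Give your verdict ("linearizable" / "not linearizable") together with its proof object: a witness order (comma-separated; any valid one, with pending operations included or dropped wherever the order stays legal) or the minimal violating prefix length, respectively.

linearizable — witness: e2, e1, e3, e4, e5, e6, e7

step 1: e2 read() → 3 — value 3
step 2: e1 write(14) — value 14
step 3: e3 read() → 14 — value 14
step 4: e4 write(11) — value 11
step 5: e5 read() → 11 — value 11
step 6: e6 write(11) — value 11
step 7: e7 write(15) — value 15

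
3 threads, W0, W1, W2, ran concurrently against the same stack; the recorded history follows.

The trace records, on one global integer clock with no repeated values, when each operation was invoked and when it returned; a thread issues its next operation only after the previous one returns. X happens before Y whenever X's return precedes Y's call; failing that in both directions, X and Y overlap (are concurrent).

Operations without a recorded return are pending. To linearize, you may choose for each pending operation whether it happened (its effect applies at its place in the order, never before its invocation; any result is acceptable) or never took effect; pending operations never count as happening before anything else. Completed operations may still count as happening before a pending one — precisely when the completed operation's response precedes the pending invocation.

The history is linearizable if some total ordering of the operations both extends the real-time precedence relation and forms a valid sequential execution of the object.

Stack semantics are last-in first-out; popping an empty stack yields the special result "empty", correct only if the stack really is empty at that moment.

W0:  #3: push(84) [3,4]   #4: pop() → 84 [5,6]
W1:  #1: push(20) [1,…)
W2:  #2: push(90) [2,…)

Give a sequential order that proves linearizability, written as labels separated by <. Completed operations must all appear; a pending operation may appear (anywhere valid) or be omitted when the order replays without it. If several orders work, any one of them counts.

step 1: #1 push(20) (pending, included) — stack <20>
step 2: #2 push(90) (pending, included) — stack <20,90>
step 3: #3 push(84) — stack <20,90,84>
step 4: #4 pop() → 84 — stack <20,90>

#1 < #2 < #3 < #4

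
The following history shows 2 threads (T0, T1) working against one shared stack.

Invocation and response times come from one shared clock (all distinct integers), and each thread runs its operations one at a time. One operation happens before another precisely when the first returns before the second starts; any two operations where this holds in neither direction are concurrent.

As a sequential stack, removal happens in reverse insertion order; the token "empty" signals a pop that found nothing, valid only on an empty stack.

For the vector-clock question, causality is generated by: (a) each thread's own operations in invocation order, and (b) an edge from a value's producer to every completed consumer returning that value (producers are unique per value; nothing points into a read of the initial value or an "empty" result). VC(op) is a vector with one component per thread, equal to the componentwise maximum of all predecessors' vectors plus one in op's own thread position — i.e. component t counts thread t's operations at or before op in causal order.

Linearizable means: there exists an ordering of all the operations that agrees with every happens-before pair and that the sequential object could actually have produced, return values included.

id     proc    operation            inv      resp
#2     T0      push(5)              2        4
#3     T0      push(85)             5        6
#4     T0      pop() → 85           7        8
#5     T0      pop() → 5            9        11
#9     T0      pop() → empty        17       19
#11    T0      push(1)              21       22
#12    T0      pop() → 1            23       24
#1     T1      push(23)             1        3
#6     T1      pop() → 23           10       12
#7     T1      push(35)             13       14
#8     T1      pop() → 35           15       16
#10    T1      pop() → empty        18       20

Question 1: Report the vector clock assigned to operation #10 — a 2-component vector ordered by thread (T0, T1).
(0, 5)

root op #1, invoked 1: fresh clock plus T1's own tick → (0, 1)
root op #2, invoked 2: fresh clock plus T0's own tick → (1, 0)
#6, invoked 10, takes VC(#1)=(0, 1) under max, adds 1 for T1 → (0, 2)
#3, invoked 5, takes VC(#2)=(1, 0) under max, adds 1 for T0 → (2, 0)
#7, invoked 13, takes VC(#6)=(0, 2) under max, adds 1 for T1 → (0, 3)
#4, invoked 7, takes VC(#3)=(2, 0) under max, adds 1 for T0 → (3, 0)
#8, invoked 15, takes VC(#7)=(0, 3) under max, adds 1 for T1 → (0, 4)
#5, invoked 9, takes VC(#2)=(1, 0), VC(#4)=(3, 0) under max, adds 1 for T0 → (4, 0)
#10, invoked 18, takes VC(#8)=(0, 4) under max, adds 1 for T1 → (0, 5)
#9, invoked 17, takes VC(#5)=(4, 0) under max, adds 1 for T0 → (5, 0)
#11, invoked 21, takes VC(#9)=(5, 0) under max, adds 1 for T0 → (6, 0)
#12, invoked 23, takes VC(#11)=(6, 0) under max, adds 1 for T0 → (7, 0)
target: VC(#10) = (0, 5)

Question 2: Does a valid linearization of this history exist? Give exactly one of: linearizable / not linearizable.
linearizable

witness order: #1, #2, #3, #4, #5, #6, #7, #8, #9, #10, #11, #12
step 1: #1 push(23) — stack <23>
step 2: #2 push(5) — stack <23,5>
step 3: #3 push(85) — stack <23,5,85>
step 4: #4 pop() → 85 — stack <23,5>
step 5: #5 pop() → 5 — stack <23>
step 6: #6 pop() → 23 — stack <>
step 7: #7 push(35) — stack <35>
step 8: #8 pop() → 35 — stack <>
step 9: #9 pop() → empty — stack <>
step 10: #10 pop() → empty — stack <>
step 11: #11 push(1) — stack <1>
step 12: #12 pop() → 1 — stack <>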